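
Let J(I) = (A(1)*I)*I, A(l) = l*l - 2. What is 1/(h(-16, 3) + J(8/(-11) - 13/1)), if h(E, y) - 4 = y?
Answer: -121/21954 ≈ -0.0055115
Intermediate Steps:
A(l) = -2 + l**2 (A(l) = l**2 - 2 = -2 + l**2)
h(E, y) = 4 + y
J(I) = -I**2 (J(I) = ((-2 + 1**2)*I)*I = ((-2 + 1)*I)*I = (-I)*I = -I**2)
1/(h(-16, 3) + J(8/(-11) - 13/1)) = 1/((4 + 3) - (8/(-11) - 13/1)**2) = 1/(7 - (8*(-1/11) - 13*1)**2) = 1/(7 - (-8/11 - 13)**2) = 1/(7 - (-151/11)**2) = 1/(7 - 1*22801/121) = 1/(7 - 22801/121) = 1/(-21954/121) = -121/21954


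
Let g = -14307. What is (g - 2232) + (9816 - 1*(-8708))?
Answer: 1985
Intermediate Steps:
(g - 2232) + (9816 - 1*(-8708)) = (-14307 - 2232) + (9816 - 1*(-8708)) = -16539 + (9816 + 8708) = -16539 + 18524 = 1985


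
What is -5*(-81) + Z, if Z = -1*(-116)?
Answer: 521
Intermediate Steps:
Z = 116
-5*(-81) + Z = -5*(-81) + 116 = 405 + 116 = 521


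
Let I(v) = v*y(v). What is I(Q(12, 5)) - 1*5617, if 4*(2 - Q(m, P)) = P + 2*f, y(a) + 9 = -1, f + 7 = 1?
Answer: -11309/2 ≈ -5654.5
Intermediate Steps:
f = -6 (f = -7 + 1 = -6)
y(a) = -10 (y(a) = -9 - 1 = -10)
Q(m, P) = 5 - P/4 (Q(m, P) = 2 - (P + 2*(-6))/4 = 2 - (P - 12)/4 = 2 - (-12 + P)/4 = 2 + (3 - P/4) = 5 - P/4)
I(v) = -10*v (I(v) = v*(-10) = -10*v)
I(Q(12, 5)) - 1*5617 = -10*(5 - ¼*5) - 1*5617 = -10*(5 - 5/4) - 5617 = -10*15/4 - 5617 = -75/2 - 5617 = -11309/2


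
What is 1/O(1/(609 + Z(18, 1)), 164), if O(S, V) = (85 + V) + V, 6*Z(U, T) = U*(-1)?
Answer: 1/413 ≈ 0.0024213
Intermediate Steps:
Z(U, T) = -U/6 (Z(U, T) = (U*(-1))/6 = (-U)/6 = -U/6)
O(S, V) = 85 + 2*V
1/O(1/(609 + Z(18, 1)), 164) = 1/(85 + 2*164) = 1/(85 + 328) = 1/413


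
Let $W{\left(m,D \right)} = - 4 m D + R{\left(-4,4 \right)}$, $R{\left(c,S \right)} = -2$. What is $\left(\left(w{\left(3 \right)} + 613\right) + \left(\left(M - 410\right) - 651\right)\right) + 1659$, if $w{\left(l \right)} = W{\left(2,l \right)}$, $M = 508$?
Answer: $1693$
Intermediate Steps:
$W{\left(m,D \right)} = -2 - 4 D m$ ($W{\left(m,D \right)} = - 4 m D - 2 = - 4 D m - 2 = -2 - 4 D m$)
$w{\left(l \right)} = -2 - 8 l$ ($w{\left(l \right)} = -2 - 4 l 2 = -2 - 8 l$)
$\left(\left(w{\left(3 \right)} + 613\right) + \left(\left(M - 410\right) - 651\right)\right) + 1659 = \left(\left(\left(-2 - 24\right) + 613\right) + \left(\left(508 - 410\right) - 651\right)\right) + 1659 = \left(\left(\left(-2 - 24\right) + 613\right) + \left(98 - 651\right)\right) + 1659 = \left(\left(-26 + 613\right) - 553\right) + 1659 = \left(587 - 553\right) + 1659 = 34 + 1659 = 1693$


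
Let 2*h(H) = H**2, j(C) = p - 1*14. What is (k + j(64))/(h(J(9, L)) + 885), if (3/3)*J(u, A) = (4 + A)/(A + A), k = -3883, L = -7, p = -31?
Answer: -1539776/346929 ≈ -4.4383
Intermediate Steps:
j(C) = -45 (j(C) = -31 - 1*14 = -31 - 14 = -45)
J(u, A) = (4 + A)/(2*A) (J(u, A) = (4 + A)/(A + A) = (4 + A)/((2*A)) = (4 + A)*(1/(2*A)) = (4 + A)/(2*A))
h(H) = H**2/2
(k + j(64))/(h(J(9, L)) + 885) = (-3883 - 45)/(((1/2)*(4 - 7)/(-7))**2/2 + 885) = -3928/(((1/2)*(-1/7)*(-3))**2/2 + 885) = -3928/((3/14)**2/2 + 885) = -3928/((1/2)*(9/196) + 885) = -3928/(9/392 + 885) = -3928/346929/392 = -3928*392/346929 = -1539776/346929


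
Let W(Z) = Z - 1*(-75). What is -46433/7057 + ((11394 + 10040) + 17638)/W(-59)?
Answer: 17186761/7057 ≈ 2435.4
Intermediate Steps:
W(Z) = 75 + Z (W(Z) = Z + 75 = 75 + Z)
-46433/7057 + ((11394 + 10040) + 17638)/W(-59) = -46433/7057 + ((11394 + 10040) + 17638)/(75 - 59) = -46433*1/7057 + (21434 + 17638)/16 = -46433/7057 + 39072*(1/16) = -46433/7057 + 2442 = 17186761/7057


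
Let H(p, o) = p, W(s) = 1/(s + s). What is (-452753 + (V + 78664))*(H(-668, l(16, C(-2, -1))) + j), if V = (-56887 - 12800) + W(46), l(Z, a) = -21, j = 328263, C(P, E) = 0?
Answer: -13374849154645/92 ≈ -1.4538e+11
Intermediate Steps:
W(s) = 1/(2*s)
V = -6411203/92 (V = (-56887 - 12800) + (½)/46 = -69687 + (½)*(1/46) = -69687 + 1/92 = -6411203/92 ≈ -69687.)
(-452753 + (V + 78664))*(H(-668, l(16, C(-2, -1))) + j) = (-452753 + (-6411203/92 + 78664))*(-668 + 328263) = (-452753 + 825885/92)*327595 = -40827391/92*327595 = -13374849154645/92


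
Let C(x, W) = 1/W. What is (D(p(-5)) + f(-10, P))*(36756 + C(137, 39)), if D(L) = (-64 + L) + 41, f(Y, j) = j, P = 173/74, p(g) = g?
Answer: -907396005/962 ≈ -9.4324e+5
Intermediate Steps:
P = 173/74 (P = 173*(1/74) = 173/74 ≈ 2.3378)
D(L) = -23 + L
(D(p(-5)) + f(-10, P))*(36756 + C(137, 39)) = ((-23 - 5) + 173/74)*(36756 + 1/39) = (-28 + 173/74)*(36756 + 1/39) = -1899/74*1433485/39 = -907396005/962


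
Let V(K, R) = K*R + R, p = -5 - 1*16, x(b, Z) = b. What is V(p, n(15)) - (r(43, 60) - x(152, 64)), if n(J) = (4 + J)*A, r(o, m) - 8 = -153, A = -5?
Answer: 2197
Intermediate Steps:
p = -21 (p = -5 - 16 = -21)
r(o, m) = -145 (r(o, m) = 8 - 153 = -145)
n(J) = -20 - 5*J (n(J) = (4 + J)*(-5) = -20 - 5*J)
V(K, R) = R + K*R
V(p, n(15)) - (r(43, 60) - x(152, 64)) = (-20 - 5*15)*(1 - 21) - (-145 - 1*152) = (-20 - 75)*(-20) - (-145 - 152) = -95*(-20) - 1*(-297) = 1900 + 297 = 2197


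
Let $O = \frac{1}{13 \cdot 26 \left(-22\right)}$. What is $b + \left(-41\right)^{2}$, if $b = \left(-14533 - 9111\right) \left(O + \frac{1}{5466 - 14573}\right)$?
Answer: $\frac{28556969426}{16929913} \approx 1686.8$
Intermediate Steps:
$O = - \frac{1}{7436}$ ($O = \frac{1}{338 \left(-22\right)} = \frac{1}{-7436} = - \frac{1}{7436} \approx -0.00013448$)
$b = \frac{97785673}{16929913}$ ($b = \left(-14533 - 9111\right) \left(- \frac{1}{7436} + \frac{1}{5466 - 14573}\right) = - 23644 \left(- \frac{1}{7436} + \frac{1}{-9107}\right) = - 23644 \left(- \frac{1}{7436} - \frac{1}{9107}\right) = \left(-23644\right) \left(- \frac{16543}{67719652}\right) = \frac{97785673}{16929913} \approx 5.7759$)
$b + \left(-41\right)^{2} = \frac{97785673}{16929913} + \left(-41\right)^{2} = \frac{97785673}{16929913} + 1681 = \frac{28556969426}{16929913}$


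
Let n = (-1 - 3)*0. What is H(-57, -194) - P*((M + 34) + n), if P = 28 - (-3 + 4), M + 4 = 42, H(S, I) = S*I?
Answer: 9114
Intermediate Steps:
H(S, I) = I*S
M = 38 (M = -4 + 42 = 38)
P = 27 (P = 28 - 1*1 = 28 - 1 = 27)
n = 0 (n = -4*0 = 0)
H(-57, -194) - P*((M + 34) + n) = -194*(-57) - 27*((38 + 34) + 0) = 11058 - 27*(72 + 0) = 11058 - 27*72 = 11058 - 1*1944 = 11058 - 1944 = 9114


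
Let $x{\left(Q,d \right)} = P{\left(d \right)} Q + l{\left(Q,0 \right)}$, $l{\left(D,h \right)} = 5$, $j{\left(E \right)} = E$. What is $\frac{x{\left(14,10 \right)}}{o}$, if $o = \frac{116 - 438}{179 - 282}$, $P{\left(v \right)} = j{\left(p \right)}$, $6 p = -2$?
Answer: $\frac{103}{966} \approx 0.10663$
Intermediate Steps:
$p = - \frac{1}{3}$ ($p = \frac{1}{6} \left(-2\right) = - \frac{1}{3} \approx -0.33333$)
$P{\left(v \right)} = - \frac{1}{3}$
$x{\left(Q,d \right)} = 5 - \frac{Q}{3}$ ($x{\left(Q,d \right)} = - \frac{Q}{3} + 5 = 5 - \frac{Q}{3}$)
$o = \frac{322}{103}$ ($o = - \frac{322}{-103} = \left(-322\right) \left(- \frac{1}{103}\right) = \frac{322}{103} \approx 3.1262$)
$\frac{x{\left(14,10 \right)}}{o} = \frac{5 - \frac{14}{3}}{\frac{322}{103}} = \left(5 - \frac{14}{3}\right) \frac{103}{322} = \frac{1}{3} \cdot \frac{103}{322} = \frac{103}{966}$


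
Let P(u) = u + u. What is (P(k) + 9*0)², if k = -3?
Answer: 36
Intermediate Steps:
P(u) = 2*u
(P(k) + 9*0)² = (2*(-3) + 9*0)² = (-6 + 0)² = (-6)² = 36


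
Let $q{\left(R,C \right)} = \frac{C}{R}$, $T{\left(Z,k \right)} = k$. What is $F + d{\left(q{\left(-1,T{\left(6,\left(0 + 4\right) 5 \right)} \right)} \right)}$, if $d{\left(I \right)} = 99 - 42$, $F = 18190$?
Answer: $18247$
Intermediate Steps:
$d{\left(I \right)} = 57$ ($d{\left(I \right)} = 99 - 42 = 57$)
$F + d{\left(q{\left(-1,T{\left(6,\left(0 + 4\right) 5 \right)} \right)} \right)} = 18190 + 57 = 18247$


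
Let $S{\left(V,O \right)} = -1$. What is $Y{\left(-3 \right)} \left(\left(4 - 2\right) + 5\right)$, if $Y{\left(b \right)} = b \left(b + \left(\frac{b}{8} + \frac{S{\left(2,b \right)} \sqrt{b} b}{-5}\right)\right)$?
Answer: $\frac{567}{8} + \frac{63 i \sqrt{3}}{5} \approx 70.875 + 21.824 i$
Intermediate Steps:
$Y{\left(b \right)} = b \left(\frac{b^{\frac{3}{2}}}{5} + \frac{9 b}{8}\right)$ ($Y{\left(b \right)} = b \left(b + \left(\frac{b}{8} + \frac{- \sqrt{b} b}{-5}\right)\right) = b \left(b + \left(b \frac{1}{8} + - b^{\frac{3}{2}} \left(- \frac{1}{5}\right)\right)\right) = b \left(b + \left(\frac{b}{8} + \frac{b^{\frac{3}{2}}}{5}\right)\right) = b \left(b + \left(\frac{b^{\frac{3}{2}}}{5} + \frac{b}{8}\right)\right) = b \left(\frac{b^{\frac{3}{2}}}{5} + \frac{9 b}{8}\right)$)
$Y{\left(-3 \right)} \left(\left(4 - 2\right) + 5\right) = \left(\frac{\left(-3\right)^{\frac{5}{2}}}{5} + \frac{9 \left(-3\right)^{2}}{8}\right) \left(\left(4 - 2\right) + 5\right) = \left(\frac{9 i \sqrt{3}}{5} + \frac{9}{8} \cdot 9\right) \left(2 + 5\right) = \left(\frac{9 i \sqrt{3}}{5} + \frac{81}{8}\right) 7 = \left(\frac{81}{8} + \frac{9 i \sqrt{3}}{5}\right) 7 = \frac{567}{8} + \frac{63 i \sqrt{3}}{5}$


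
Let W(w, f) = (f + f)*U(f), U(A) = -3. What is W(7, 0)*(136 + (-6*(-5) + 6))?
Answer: 0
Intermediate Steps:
W(w, f) = -6*f (W(w, f) = (f + f)*(-3) = (2*f)*(-3) = -6*f)
W(7, 0)*(136 + (-6*(-5) + 6)) = (-6*0)*(136 + (-6*(-5) + 6)) = 0*(136 + (30 + 6)) = 0*(136 + 36) = 0*172 = 0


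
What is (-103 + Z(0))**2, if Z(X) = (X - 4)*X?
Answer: 10609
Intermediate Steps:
Z(X) = X*(-4 + X) (Z(X) = (-4 + X)*X = X*(-4 + X))
(-103 + Z(0))**2 = (-103 + 0*(-4 + 0))**2 = (-103 + 0*(-4))**2 = (-103 + 0)**2 = (-103)**2 = 10609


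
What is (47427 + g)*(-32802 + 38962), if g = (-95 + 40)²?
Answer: 310784320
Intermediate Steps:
g = 3025 (g = (-55)² = 3025)
(47427 + g)*(-32802 + 38962) = (47427 + 3025)*(-32802 + 38962) = 50452*6160 = 310784320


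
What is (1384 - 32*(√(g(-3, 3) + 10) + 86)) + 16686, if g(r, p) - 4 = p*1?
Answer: 15318 - 32*√17 ≈ 15186.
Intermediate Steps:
g(r, p) = 4 + p (g(r, p) = 4 + p*1 = 4 + p)
(1384 - 32*(√(g(-3, 3) + 10) + 86)) + 16686 = (1384 - 32*(√((4 + 3) + 10) + 86)) + 16686 = (1384 - 32*(√(7 + 10) + 86)) + 16686 = (1384 - 32*(√17 + 86)) + 16686 = (1384 - 32*(86 + √17)) + 16686 = (1384 + (-2752 - 32*√17)) + 16686 = (-1368 - 32*√17) + 16686 = 15318 - 32*√17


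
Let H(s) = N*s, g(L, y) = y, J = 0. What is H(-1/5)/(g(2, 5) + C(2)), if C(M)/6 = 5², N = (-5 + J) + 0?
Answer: 1/155 ≈ 0.0064516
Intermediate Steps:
N = -5 (N = (-5 + 0) + 0 = -5 + 0 = -5)
C(M) = 150 (C(M) = 6*5² = 6*25 = 150)
H(s) = -5*s
H(-1/5)/(g(2, 5) + C(2)) = (-(-5)/5)/(5 + 150) = -(-5)/5/155 = -5*(-⅕)*(1/155) = 1*(1/155) = 1/155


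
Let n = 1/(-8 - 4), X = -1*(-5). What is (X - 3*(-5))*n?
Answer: -5/3 ≈ -1.6667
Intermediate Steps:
X = 5
n = -1/12 (n = 1/(-12) = -1/12 ≈ -0.083333)
(X - 3*(-5))*n = (5 - 3*(-5))*(-1/12) = (5 + 15)*(-1/12) = 20*(-1/12) = -5/3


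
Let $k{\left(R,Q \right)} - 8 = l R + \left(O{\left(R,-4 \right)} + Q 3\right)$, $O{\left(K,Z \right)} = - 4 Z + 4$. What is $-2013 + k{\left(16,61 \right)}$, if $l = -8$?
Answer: $-1930$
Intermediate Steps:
$O{\left(K,Z \right)} = 4 - 4 Z$
$k{\left(R,Q \right)} = 28 - 8 R + 3 Q$ ($k{\left(R,Q \right)} = 8 - \left(-20 + 8 R - Q 3\right) = 8 - \left(-20 - 3 Q + 8 R\right) = 8 + \left(20 - 8 R + 3 Q\right) = 28 - 8 R + 3 Q$)
$-2013 + k{\left(16,61 \right)} = -2013 + \left(28 - 128 + 3 \cdot 61\right) = -2013 + \left(28 - 128 + 183\right) = -2013 + 83 = -1930$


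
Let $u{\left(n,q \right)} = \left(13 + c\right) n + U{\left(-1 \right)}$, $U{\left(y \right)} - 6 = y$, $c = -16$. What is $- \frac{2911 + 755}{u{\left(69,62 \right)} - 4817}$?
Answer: $\frac{1222}{1673} \approx 0.73042$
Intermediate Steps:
$U{\left(y \right)} = 6 + y$
$u{\left(n,q \right)} = 5 - 3 n$ ($u{\left(n,q \right)} = \left(13 - 16\right) n + \left(6 - 1\right) = - 3 n + 5 = 5 - 3 n$)
$- \frac{2911 + 755}{u{\left(69,62 \right)} - 4817} = - \frac{2911 + 755}{\left(5 - 207\right) - 4817} = - \frac{3666}{\left(5 - 207\right) - 4817} = - \frac{3666}{-202 - 4817} = - \frac{3666}{-5019} = - \frac{3666 \left(-1\right)}{5019} = \left(-1\right) \left(- \frac{1222}{1673}\right) = \frac{1222}{1673}$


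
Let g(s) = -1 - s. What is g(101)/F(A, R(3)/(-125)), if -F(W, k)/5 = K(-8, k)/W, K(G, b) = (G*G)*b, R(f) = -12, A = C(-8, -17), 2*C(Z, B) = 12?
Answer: 1275/64 ≈ 19.922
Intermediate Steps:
C(Z, B) = 6 (C(Z, B) = (1/2)*12 = 6)
A = 6
K(G, b) = b*G**2 (K(G, b) = G**2*b = b*G**2)
F(W, k) = -320*k/W (F(W, k) = -5*k*(-8)**2/W = -5*k*64/W = -5*64*k/W = -320*k/W)
g(101)/F(A, R(3)/(-125)) = (-1 - 1*101)/((-320*(-12/(-125))/6)) = (-1 - 101)/((-320*(-12*(-1/125))*1/6)) = -102/((-320*12/125*1/6)) = -102/(-128/25) = -102*(-25/128) = 1275/64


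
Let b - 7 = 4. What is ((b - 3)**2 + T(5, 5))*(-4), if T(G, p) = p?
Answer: -276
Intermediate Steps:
b = 11 (b = 7 + 4 = 11)
((b - 3)**2 + T(5, 5))*(-4) = ((11 - 3)**2 + 5)*(-4) = (8**2 + 5)*(-4) = (64 + 5)*(-4) = 69*(-4) = -276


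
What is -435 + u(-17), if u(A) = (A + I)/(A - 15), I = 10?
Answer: -13913/32 ≈ -434.78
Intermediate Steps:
u(A) = (10 + A)/(-15 + A) (u(A) = (A + 10)/(A - 15) = (10 + A)/(-15 + A))
-435 + u(-17) = -435 + (10 - 17)/(-15 - 17) = -435 - 7/(-32) = -435 - 1/32*(-7) = -435 + 7/32 = -13913/32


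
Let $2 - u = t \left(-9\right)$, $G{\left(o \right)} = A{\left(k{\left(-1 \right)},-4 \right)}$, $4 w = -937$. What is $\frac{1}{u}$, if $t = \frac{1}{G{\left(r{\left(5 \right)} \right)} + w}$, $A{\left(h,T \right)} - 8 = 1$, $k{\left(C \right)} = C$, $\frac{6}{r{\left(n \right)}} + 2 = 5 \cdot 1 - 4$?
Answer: $\frac{901}{1766} \approx 0.51019$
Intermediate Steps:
$r{\left(n \right)} = -6$ ($r{\left(n \right)} = \frac{6}{-2 + \left(5 \cdot 1 - 4\right)} = \frac{6}{-2 + \left(5 - 4\right)} = \frac{6}{-2 + 1} = \frac{6}{-1} = 6 \left(-1\right) = -6$)
$A{\left(h,T \right)} = 9$ ($A{\left(h,T \right)} = 8 + 1 = 9$)
$w = - \frac{937}{4}$ ($w = \frac{1}{4} \left(-937\right) = - \frac{937}{4} \approx -234.25$)
$G{\left(o \right)} = 9$
$t = - \frac{4}{901}$ ($t = \frac{1}{9 - \frac{937}{4}} = \frac{1}{- \frac{901}{4}} = - \frac{4}{901} \approx -0.0044395$)
$u = \frac{1766}{901}$ ($u = 2 - \left(- \frac{4}{901}\right) \left(-9\right) = 2 - \frac{36}{901} = \frac{1766}{901} \approx 1.96$)
$\frac{1}{u} = \frac{1}{\frac{1766}{901}} = \frac{901}{1766}$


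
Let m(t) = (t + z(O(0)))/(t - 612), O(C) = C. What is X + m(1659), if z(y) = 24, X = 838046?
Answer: 292478615/349 ≈ 8.3805e+5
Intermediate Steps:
m(t) = (24 + t)/(-612 + t) (m(t) = (t + 24)/(t - 612) = (24 + t)/(-612 + t))
X + m(1659) = 838046 + (24 + 1659)/(-612 + 1659) = 838046 + 1683/1047 = 838046 + (1/1047)*1683 = 838046 + 561/349 = 292478615/349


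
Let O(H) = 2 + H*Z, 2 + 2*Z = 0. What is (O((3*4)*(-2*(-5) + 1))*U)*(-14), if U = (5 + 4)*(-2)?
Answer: -32760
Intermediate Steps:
Z = -1 (Z = -1 + (1/2)*0 = -1 + 0 = -1)
O(H) = 2 - H (O(H) = 2 + H*(-1) = 2 - H)
U = -18 (U = 9*(-2) = -18)
(O((3*4)*(-2*(-5) + 1))*U)*(-14) = ((2 - 3*4*(-2*(-5) + 1))*(-18))*(-14) = ((2 - 12*(10 + 1))*(-18))*(-14) = ((2 - 12*11)*(-18))*(-14) = ((2 - 1*132)*(-18))*(-14) = ((2 - 132)*(-18))*(-14) = -130*(-18)*(-14) = 2340*(-14) = -32760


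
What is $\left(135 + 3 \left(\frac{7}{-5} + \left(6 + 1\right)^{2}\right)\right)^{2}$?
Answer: $\frac{1929321}{25} \approx 77173.0$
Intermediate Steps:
$\left(135 + 3 \left(\frac{7}{-5} + \left(6 + 1\right)^{2}\right)\right)^{2} = \left(135 + 3 \left(7 \left(- \frac{1}{5}\right) + 7^{2}\right)\right)^{2} = \left(135 + 3 \left(- \frac{7}{5} + 49\right)\right)^{2} = \left(135 + 3 \cdot \frac{238}{5}\right)^{2} = \left(135 + \frac{714}{5}\right)^{2} = \left(\frac{1389}{5}\right)^{2} = \frac{1929321}{25}$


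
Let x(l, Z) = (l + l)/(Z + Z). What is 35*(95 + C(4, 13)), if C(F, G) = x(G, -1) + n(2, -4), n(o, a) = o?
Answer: 2940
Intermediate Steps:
x(l, Z) = l/Z (x(l, Z) = (2*l)/((2*Z)) = (2*l)*(1/(2*Z)) = l/Z)
C(F, G) = 2 - G (C(F, G) = G/(-1) + 2 = G*(-1) + 2 = -G + 2 = 2 - G)
35*(95 + C(4, 13)) = 35*(95 + (2 - 1*13)) = 35*(95 + (2 - 13)) = 35*(95 - 11) = 35*84 = 2940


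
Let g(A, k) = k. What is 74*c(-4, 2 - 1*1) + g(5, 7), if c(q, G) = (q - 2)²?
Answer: 2671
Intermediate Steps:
c(q, G) = (-2 + q)²
74*c(-4, 2 - 1*1) + g(5, 7) = 74*(-2 - 4)² + 7 = 74*(-6)² + 7 = 74*36 + 7 = 2664 + 7 = 2671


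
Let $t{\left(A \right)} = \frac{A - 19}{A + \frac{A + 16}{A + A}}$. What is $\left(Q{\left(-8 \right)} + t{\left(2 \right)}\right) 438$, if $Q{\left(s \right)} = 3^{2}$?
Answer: $\frac{36354}{13} \approx 2796.5$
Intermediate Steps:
$Q{\left(s \right)} = 9$
$t{\left(A \right)} = \frac{-19 + A}{A + \frac{16 + A}{2 A}}$
$\left(Q{\left(-8 \right)} + t{\left(2 \right)}\right) 438 = \left(9 + 2 \cdot 2 \frac{1}{16 + 2 + 2 \cdot 2^{2}} \left(-19 + 2\right)\right) 438 = \left(9 + 2 \cdot 2 \frac{1}{16 + 2 + 2 \cdot 4} \left(-17\right)\right) 438 = \left(9 + 2 \cdot 2 \frac{1}{16 + 2 + 8} \left(-17\right)\right) 438 = \left(9 + 2 \cdot 2 \cdot \frac{1}{26} \left(-17\right)\right) 438 = \left(9 - \frac{34}{13}\right) 438 = \frac{83}{13} \cdot 438 = \frac{36354}{13}$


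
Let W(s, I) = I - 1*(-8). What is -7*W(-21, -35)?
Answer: 189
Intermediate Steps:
W(s, I) = 8 + I (W(s, I) = I + 8 = 8 + I)
-7*W(-21, -35) = -7*(8 - 35) = -7*(-27) = 189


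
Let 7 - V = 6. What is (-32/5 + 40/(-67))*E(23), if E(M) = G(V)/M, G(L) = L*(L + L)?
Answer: -4688/7705 ≈ -0.60844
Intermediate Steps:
V = 1 (V = 7 - 1*6 = 7 - 6 = 1)
G(L) = 2*L² (G(L) = L*(2*L) = 2*L²)
E(M) = 2/M (E(M) = (2*1²)/M = (2*1)/M = 2/M)
(-32/5 + 40/(-67))*E(23) = (-32/5 + 40/(-67))*(2/23) = (-32*⅕ + 40*(-1/67))*(2*(1/23)) = (-32/5 - 40/67)*(2/23) = -2344/335*2/23 = -4688/7705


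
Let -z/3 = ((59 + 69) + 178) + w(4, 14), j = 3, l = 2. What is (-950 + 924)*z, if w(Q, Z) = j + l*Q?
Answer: 24726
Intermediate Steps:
w(Q, Z) = 3 + 2*Q
z = -951 (z = -3*(((59 + 69) + 178) + (3 + 2*4)) = -3*((128 + 178) + (3 + 8)) = -3*(306 + 11) = -3*317 = -951)
(-950 + 924)*z = (-950 + 924)*(-951) = -26*(-951) = 24726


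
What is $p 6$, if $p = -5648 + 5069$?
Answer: $-3474$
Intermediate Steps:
$p = -579$
$p 6 = \left(-579\right) 6 = -3474$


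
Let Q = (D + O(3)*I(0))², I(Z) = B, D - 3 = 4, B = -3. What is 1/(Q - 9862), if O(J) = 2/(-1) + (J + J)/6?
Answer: -1/9762 ≈ -0.00010244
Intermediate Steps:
O(J) = -2 + J/3 (O(J) = 2*(-1) + (2*J)*(⅙) = -2 + J/3)
D = 7 (D = 3 + 4 = 7)
I(Z) = -3
Q = 100 (Q = (7 + (-2 + (⅓)*3)*(-3))² = (7 + (-2 + 1)*(-3))² = (7 - 1*(-3))² = (7 + 3)² = 10² = 100)
1/(Q - 9862) = 1/(100 - 9862) = 1/(-9762) = -1/9762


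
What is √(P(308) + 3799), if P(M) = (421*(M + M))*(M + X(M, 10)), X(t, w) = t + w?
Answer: √162348135 ≈ 12742.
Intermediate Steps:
P(M) = 842*M*(10 + 2*M) (P(M) = (421*(M + M))*(M + (M + 10)) = (421*(2*M))*(M + (10 + M)) = (842*M)*(10 + 2*M) = 842*M*(10 + 2*M))
√(P(308) + 3799) = √(1684*308*(5 + 308) + 3799) = √(1684*308*313 + 3799) = √(162344336 + 3799) = √162348135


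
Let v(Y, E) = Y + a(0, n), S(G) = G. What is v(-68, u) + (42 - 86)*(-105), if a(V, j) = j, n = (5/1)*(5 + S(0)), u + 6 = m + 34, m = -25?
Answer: 4577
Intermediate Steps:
u = 3 (u = -6 + (-25 + 34) = -6 + 9 = 3)
n = 25 (n = (5/1)*(5 + 0) = (5*1)*5 = 5*5 = 25)
v(Y, E) = 25 + Y (v(Y, E) = Y + 25 = 25 + Y)
v(-68, u) + (42 - 86)*(-105) = (25 - 68) + (42 - 86)*(-105) = -43 - 44*(-105) = -43 + 4620 = 4577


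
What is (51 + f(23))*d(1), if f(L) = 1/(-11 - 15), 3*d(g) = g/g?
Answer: 1325/78 ≈ 16.987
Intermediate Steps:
d(g) = ⅓ (d(g) = (g/g)/3 = (⅓)*1 = ⅓)
f(L) = -1/26 (f(L) = 1/(-26) = -1/26)
(51 + f(23))*d(1) = (51 - 1/26)*(⅓) = (1325/26)*(⅓) = 1325/78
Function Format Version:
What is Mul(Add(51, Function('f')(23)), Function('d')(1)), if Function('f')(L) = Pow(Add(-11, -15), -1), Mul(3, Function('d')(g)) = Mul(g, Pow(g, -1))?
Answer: Rational(1325, 78) ≈ 16.987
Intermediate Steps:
Function('d')(g) = Rational(1, 3) (Function('d')(g) = Mul(Rational(1, 3), Mul(g, Pow(g, -1))) = Mul(Rational(1, 3), 1) = Rational(1, 3))
Function('f')(L) = Rational(-1, 26) (Function('f')(L) = Pow(-26, -1) = Rational(-1, 26))
Mul(Add(51, Function('f')(23)), Function('d')(1)) = Mul(Add(51, Rational(-1, 26)), Rational(1, 3)) = Mul(Rational(1325, 26), Rational(1, 3)) = Rational(1325, 78)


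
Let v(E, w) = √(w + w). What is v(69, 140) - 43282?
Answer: -43282 + 2*√70 ≈ -43265.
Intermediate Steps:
v(E, w) = √2*√w (v(E, w) = √(2*w) = √2*√w)
v(69, 140) - 43282 = √2*√140 - 43282 = √2*(2*√35) - 43282 = 2*√70 - 43282 = -43282 + 2*√70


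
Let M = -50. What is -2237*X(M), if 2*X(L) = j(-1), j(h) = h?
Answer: 2237/2 ≈ 1118.5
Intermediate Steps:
X(L) = -1/2 (X(L) = (1/2)*(-1) = -1/2)
-2237*X(M) = -2237*(-1/2) = 2237/2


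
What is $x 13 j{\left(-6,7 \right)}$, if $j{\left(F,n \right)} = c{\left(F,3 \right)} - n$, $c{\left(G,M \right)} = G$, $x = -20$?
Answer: $3380$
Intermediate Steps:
$j{\left(F,n \right)} = F - n$
$x 13 j{\left(-6,7 \right)} = \left(-20\right) 13 \left(-6 - 7\right) = - 260 \left(-6 - 7\right) = \left(-260\right) \left(-13\right) = 3380$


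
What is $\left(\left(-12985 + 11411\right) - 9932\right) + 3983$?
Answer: $-7523$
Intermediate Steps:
$\left(\left(-12985 + 11411\right) - 9932\right) + 3983 = \left(-1574 - 9932\right) + 3983 = -11506 + 3983 = -7523$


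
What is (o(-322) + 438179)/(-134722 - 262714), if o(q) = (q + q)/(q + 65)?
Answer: -112612647/102141052 ≈ -1.1025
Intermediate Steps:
o(q) = 2*q/(65 + q) (o(q) = (2*q)/(65 + q) = 2*q/(65 + q))
(o(-322) + 438179)/(-134722 - 262714) = (2*(-322)/(65 - 322) + 438179)/(-134722 - 262714) = (2*(-322)/(-257) + 438179)/(-397436) = (2*(-322)*(-1/257) + 438179)*(-1/397436) = (644/257 + 438179)*(-1/397436) = (112612647/257)*(-1/397436) = -112612647/102141052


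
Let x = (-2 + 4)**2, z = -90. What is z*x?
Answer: -360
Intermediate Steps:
x = 4 (x = 2**2 = 4)
z*x = -90*4 = -360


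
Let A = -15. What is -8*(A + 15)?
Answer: 0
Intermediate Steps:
-8*(A + 15) = -8*(-15 + 15) = -8*0 = 0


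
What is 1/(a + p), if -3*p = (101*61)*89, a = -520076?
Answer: -3/2108557 ≈ -1.4228e-6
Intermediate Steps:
p = -548329/3 (p = -101*61*89/3 = -6161*89/3 = -1/3*548329 = -548329/3 ≈ -1.8278e+5)
1/(a + p) = 1/(-520076 - 548329/3) = 1/(-2108557/3) = -3/2108557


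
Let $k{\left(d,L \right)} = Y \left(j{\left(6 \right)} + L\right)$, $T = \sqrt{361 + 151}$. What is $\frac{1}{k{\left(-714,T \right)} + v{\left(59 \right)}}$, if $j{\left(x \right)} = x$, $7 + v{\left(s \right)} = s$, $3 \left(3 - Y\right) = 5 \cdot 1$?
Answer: $\frac{135}{6052} - \frac{12 \sqrt{2}}{1513} \approx 0.01109$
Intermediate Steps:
$T = 16 \sqrt{2}$ ($T = \sqrt{512} = 16 \sqrt{2} \approx 22.627$)
$Y = \frac{4}{3}$ ($Y = 3 - \frac{5 \cdot 1}{3} = 3 - \frac{5}{3} = \frac{4}{3} \approx 1.3333$)
$v{\left(s \right)} = -7 + s$
$k{\left(d,L \right)} = 8 + \frac{4 L}{3}$ ($k{\left(d,L \right)} = \frac{4 \left(6 + L\right)}{3} = 8 + \frac{4 L}{3}$)
$\frac{1}{k{\left(-714,T \right)} + v{\left(59 \right)}} = \frac{1}{\left(8 + \frac{4 \cdot 16 \sqrt{2}}{3}\right) + \left(-7 + 59\right)} = \frac{1}{\left(8 + \frac{64 \sqrt{2}}{3}\right) + 52} = \frac{1}{60 + \frac{64 \sqrt{2}}{3}}$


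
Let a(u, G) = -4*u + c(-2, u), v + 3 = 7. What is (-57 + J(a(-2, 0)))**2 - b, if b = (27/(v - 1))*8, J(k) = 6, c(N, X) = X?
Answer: 2529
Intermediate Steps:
v = 4 (v = -3 + 7 = 4)
a(u, G) = -3*u (a(u, G) = -4*u + u = -3*u)
b = 72 (b = (27/(4 - 1))*8 = (27/3)*8 = (27*(1/3))*8 = 9*8 = 72)
(-57 + J(a(-2, 0)))**2 - b = (-57 + 6)**2 - 1*72 = (-51)**2 - 72 = 2601 - 72 = 2529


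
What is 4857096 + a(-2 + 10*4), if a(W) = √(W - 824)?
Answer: 4857096 + I*√786 ≈ 4.8571e+6 + 28.036*I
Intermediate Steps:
a(W) = √(-824 + W)
4857096 + a(-2 + 10*4) = 4857096 + √(-824 + (-2 + 10*4)) = 4857096 + √(-824 + (-2 + 40)) = 4857096 + √(-824 + 38) = 4857096 + √(-786) = 4857096 + I*√786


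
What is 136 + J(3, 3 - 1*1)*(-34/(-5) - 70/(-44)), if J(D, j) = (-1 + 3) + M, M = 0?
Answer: 8403/55 ≈ 152.78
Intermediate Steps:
J(D, j) = 2 (J(D, j) = (-1 + 3) + 0 = 2 + 0 = 2)
136 + J(3, 3 - 1*1)*(-34/(-5) - 70/(-44)) = 136 + 2*(-34/(-5) - 70/(-44)) = 136 + 2*(-34*(-1/5) - 70*(-1/44)) = 136 + 2*(34/5 + 35/22) = 136 + 2*(923/110) = 136 + 923/55 = 8403/55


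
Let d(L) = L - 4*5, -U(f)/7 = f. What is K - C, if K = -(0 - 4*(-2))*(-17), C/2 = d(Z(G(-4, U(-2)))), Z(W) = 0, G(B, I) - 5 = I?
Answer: 176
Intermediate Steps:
U(f) = -7*f
G(B, I) = 5 + I
d(L) = -20 + L (d(L) = L - 20 = -20 + L)
C = -40 (C = 2*(-20 + 0) = 2*(-20) = -40)
K = 136 (K = -(0 + 8)*(-17) = -1*8*(-17) = -8*(-17) = 136)
K - C = 136 - 1*(-40) = 136 + 40 = 176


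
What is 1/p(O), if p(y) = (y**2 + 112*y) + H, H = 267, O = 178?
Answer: 1/51887 ≈ 1.9273e-5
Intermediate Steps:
p(y) = 267 + y**2 + 112*y (p(y) = (y**2 + 112*y) + 267 = 267 + y**2 + 112*y)
1/p(O) = 1/(267 + 178**2 + 112*178) = 1/(267 + 31684 + 19936) = 1/51887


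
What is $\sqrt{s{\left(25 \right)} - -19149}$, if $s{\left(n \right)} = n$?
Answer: $\sqrt{19174} \approx 138.47$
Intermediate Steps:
$\sqrt{s{\left(25 \right)} - -19149} = \sqrt{25 - -19149} = \sqrt{25 + 19149} = \sqrt{19174}$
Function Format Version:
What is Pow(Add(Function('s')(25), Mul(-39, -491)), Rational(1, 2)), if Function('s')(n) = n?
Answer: Pow(19174, Rational(1, 2)) ≈ 138.47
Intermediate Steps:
Pow(Add(Function('s')(25), Mul(-39, -491)), Rational(1, 2)) = Pow(Add(25, Mul(-39, -491)), Rational(1, 2)) = Pow(Add(25, 19149), Rational(1, 2)) = Pow(19174, Rational(1, 2))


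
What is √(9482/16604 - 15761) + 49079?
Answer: 49079 + I*√1086259258462/8302 ≈ 49079.0 + 125.54*I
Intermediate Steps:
√(9482/16604 - 15761) + 49079 = √(9482*(1/16604) - 15761) + 49079 = √(4741/8302 - 15761) + 49079 = √(-130843081/8302) + 49079 = I*√1086259258462/8302 + 49079 = 49079 + I*√1086259258462/8302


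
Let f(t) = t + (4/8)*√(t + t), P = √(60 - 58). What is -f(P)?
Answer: -√2 - 2^(¾)/2 ≈ -2.2551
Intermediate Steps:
P = √2 ≈ 1.4142
f(t) = t + √2*√t/2 (f(t) = t + (4*(⅛))*√(2*t) = t + (√2*√t)/2 = t + √2*√t/2)
-f(P) = -(√2 + √2*√(√2)/2) = -(√2 + √2*2^(¼)/2) = -(√2 + 2^(¾)/2) = -√2 - 2^(¾)/2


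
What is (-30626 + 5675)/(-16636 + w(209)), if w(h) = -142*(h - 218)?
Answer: 24951/15358 ≈ 1.6246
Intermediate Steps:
w(h) = 30956 - 142*h (w(h) = -142*(-218 + h) = 30956 - 142*h)
(-30626 + 5675)/(-16636 + w(209)) = (-30626 + 5675)/(-16636 + (30956 - 142*209)) = -24951/(-16636 + (30956 - 29678)) = -24951/(-16636 + 1278) = -24951/(-15358) = -24951*(-1/15358) = 24951/15358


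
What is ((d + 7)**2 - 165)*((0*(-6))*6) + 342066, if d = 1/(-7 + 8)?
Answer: 342066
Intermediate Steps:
d = 1 (d = 1/1 = 1)
((d + 7)**2 - 165)*((0*(-6))*6) + 342066 = ((1 + 7)**2 - 165)*((0*(-6))*6) + 342066 = (8**2 - 165)*(0*6) + 342066 = (64 - 165)*0 + 342066 = -101*0 + 342066 = 0 + 342066 = 342066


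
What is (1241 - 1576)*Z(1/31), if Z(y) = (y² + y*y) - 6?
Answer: 1930940/961 ≈ 2009.3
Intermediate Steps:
Z(y) = -6 + 2*y² (Z(y) = (y² + y²) - 6 = 2*y² - 6 = -6 + 2*y²)
(1241 - 1576)*Z(1/31) = (1241 - 1576)*(-6 + 2*(1/31)²) = -335*(-6 + 2*(1/31)²) = -335*(-6 + 2*(1/961)) = -335*(-6 + 2/961) = -335*(-5764/961) = 1930940/961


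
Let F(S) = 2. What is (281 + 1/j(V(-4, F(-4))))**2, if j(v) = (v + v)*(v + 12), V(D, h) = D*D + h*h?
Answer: 129370421761/1638400 ≈ 78962.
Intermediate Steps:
V(D, h) = D**2 + h**2
j(v) = 2*v*(12 + v) (j(v) = (2*v)*(12 + v) = 2*v*(12 + v))
(281 + 1/j(V(-4, F(-4))))**2 = (281 + 1/(2*((-4)**2 + 2**2)*(12 + ((-4)**2 + 2**2))))**2 = (281 + 1/(2*(16 + 4)*(12 + (16 + 4))))**2 = (281 + 1/(2*20*(12 + 20)))**2 = (281 + 1/(2*20*32))**2 = (281 + 1/1280)**2 = (359681/1280)**2 = 129370421761/1638400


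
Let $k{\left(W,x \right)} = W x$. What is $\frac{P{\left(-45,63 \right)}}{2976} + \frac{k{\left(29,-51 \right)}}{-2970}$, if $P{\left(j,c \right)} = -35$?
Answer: $\frac{238753}{491040} \approx 0.48622$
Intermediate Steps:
$\frac{P{\left(-45,63 \right)}}{2976} + \frac{k{\left(29,-51 \right)}}{-2970} = - \frac{35}{2976} + \frac{29 \left(-51\right)}{-2970} = \left(-35\right) \frac{1}{2976} - - \frac{493}{990} = - \frac{35}{2976} + \frac{493}{990} = \frac{238753}{491040}$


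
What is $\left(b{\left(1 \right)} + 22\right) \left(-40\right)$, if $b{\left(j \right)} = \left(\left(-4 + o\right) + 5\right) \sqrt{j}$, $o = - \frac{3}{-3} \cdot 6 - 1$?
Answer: $-1120$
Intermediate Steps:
$o = 5$ ($o = \left(-3\right) \left(- \frac{1}{3}\right) 6 - 1 = 1 \cdot 6 - 1 = 6 - 1 = 5$)
$b{\left(j \right)} = 6 \sqrt{j}$ ($b{\left(j \right)} = \left(\left(-4 + 5\right) + 5\right) \sqrt{j} = \left(1 + 5\right) \sqrt{j} = 6 \sqrt{j}$)
$\left(b{\left(1 \right)} + 22\right) \left(-40\right) = \left(6 \sqrt{1} + 22\right) \left(-40\right) = \left(6 \cdot 1 + 22\right) \left(-40\right) = \left(6 + 22\right) \left(-40\right) = 28 \left(-40\right) = -1120$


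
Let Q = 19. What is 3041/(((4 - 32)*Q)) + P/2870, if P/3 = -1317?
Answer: -773543/109060 ≈ -7.0928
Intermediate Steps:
P = -3951 (P = 3*(-1317) = -3951)
3041/(((4 - 32)*Q)) + P/2870 = 3041/(((4 - 32)*19)) - 3951/2870 = 3041/((-28*19)) - 3951*1/2870 = 3041/(-532) - 3951/2870 = 3041*(-1/532) - 3951/2870 = -3041/532 - 3951/2870 = -773543/109060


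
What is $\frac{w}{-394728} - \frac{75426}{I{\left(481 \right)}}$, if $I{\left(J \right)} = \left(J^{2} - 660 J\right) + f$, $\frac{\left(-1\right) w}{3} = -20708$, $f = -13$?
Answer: $\frac{13046545}{18157488} \approx 0.71852$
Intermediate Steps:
$w = 62124$ ($w = \left(-3\right) \left(-20708\right) = 62124$)
$I{\left(J \right)} = -13 + J^{2} - 660 J$ ($I{\left(J \right)} = \left(J^{2} - 660 J\right) - 13 = -13 + J^{2} - 660 J$)
$\frac{w}{-394728} - \frac{75426}{I{\left(481 \right)}} = \frac{62124}{-394728} - \frac{75426}{-13 + 481^{2} - 317460} = 62124 \left(- \frac{1}{394728}\right) - \frac{75426}{-13 + 231361 - 317460} = - \frac{5177}{32894} - \frac{75426}{-86112} = - \frac{5177}{32894} - - \frac{967}{1104} = - \frac{5177}{32894} + \frac{967}{1104} = \frac{13046545}{18157488}$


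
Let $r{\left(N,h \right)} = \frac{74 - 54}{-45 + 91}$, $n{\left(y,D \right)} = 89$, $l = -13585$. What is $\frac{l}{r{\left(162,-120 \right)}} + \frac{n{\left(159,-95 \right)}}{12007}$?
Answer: $- \frac{750329259}{24014} \approx -31246.0$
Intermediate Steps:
$r{\left(N,h \right)} = \frac{10}{23}$ ($r{\left(N,h \right)} = \frac{20}{46} = 20 \cdot \frac{1}{46} = \frac{10}{23}$)
$\frac{l}{r{\left(162,-120 \right)}} + \frac{n{\left(159,-95 \right)}}{12007} = - \frac{13585}{\frac{10}{23}} + \frac{89}{12007} = \left(-13585\right) \frac{23}{10} + 89 \cdot \frac{1}{12007} = - \frac{62491}{2} + \frac{89}{12007} = - \frac{750329259}{24014}$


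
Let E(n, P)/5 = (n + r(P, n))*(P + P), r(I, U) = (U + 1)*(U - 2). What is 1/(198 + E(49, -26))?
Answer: -1/623542 ≈ -1.6037e-6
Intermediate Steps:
r(I, U) = (1 + U)*(-2 + U)
E(n, P) = 10*P*(-2 + n**2) (E(n, P) = 5*((n + (-2 + n**2 - n))*(P + P)) = 5*((-2 + n**2)*(2*P)) = 5*(2*P*(-2 + n**2)) = 10*P*(-2 + n**2))
1/(198 + E(49, -26)) = 1/(198 + 10*(-26)*(-2 + 49**2)) = 1/(198 + 10*(-26)*(-2 + 2401)) = 1/(198 + 10*(-26)*2399) = 1/(198 - 623740) = 1/(-623542) = -1/623542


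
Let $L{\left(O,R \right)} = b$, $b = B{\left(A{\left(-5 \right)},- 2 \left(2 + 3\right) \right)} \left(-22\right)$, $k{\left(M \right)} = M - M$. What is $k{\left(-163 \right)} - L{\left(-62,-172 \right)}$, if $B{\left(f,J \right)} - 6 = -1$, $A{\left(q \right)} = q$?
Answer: $110$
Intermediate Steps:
$k{\left(M \right)} = 0$
$B{\left(f,J \right)} = 5$ ($B{\left(f,J \right)} = 6 - 1 = 5$)
$b = -110$ ($b = 5 \left(-22\right) = -110$)
$L{\left(O,R \right)} = -110$
$k{\left(-163 \right)} - L{\left(-62,-172 \right)} = 0 - -110 = 0 + 110 = 110$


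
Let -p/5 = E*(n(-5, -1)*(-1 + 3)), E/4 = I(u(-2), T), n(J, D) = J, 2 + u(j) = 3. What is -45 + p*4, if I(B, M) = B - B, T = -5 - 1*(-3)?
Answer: -45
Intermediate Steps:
u(j) = 1 (u(j) = -2 + 3 = 1)
T = -2 (T = -5 + 3 = -2)
I(B, M) = 0
E = 0 (E = 4*0 = 0)
p = 0 (p = -0*(-5*(-1 + 3)) = -0*(-5*2) = -0*(-10) = -5*0 = 0)
-45 + p*4 = -45 + 0*4 = -45 + 0 = -45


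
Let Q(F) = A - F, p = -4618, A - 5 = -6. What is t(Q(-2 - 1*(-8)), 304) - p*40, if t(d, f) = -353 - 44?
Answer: 184323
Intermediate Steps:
A = -1 (A = 5 - 6 = -1)
Q(F) = -1 - F
t(d, f) = -397
t(Q(-2 - 1*(-8)), 304) - p*40 = -397 - (-4618)*40 = -397 - 1*(-184720) = -397 + 184720 = 184323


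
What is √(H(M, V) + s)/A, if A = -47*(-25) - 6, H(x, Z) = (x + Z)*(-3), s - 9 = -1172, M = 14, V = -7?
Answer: 4*I*√74/1169 ≈ 0.029435*I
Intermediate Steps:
s = -1163 (s = 9 - 1172 = -1163)
H(x, Z) = -3*Z - 3*x (H(x, Z) = (Z + x)*(-3) = -3*Z - 3*x)
A = 1169 (A = 1175 - 6 = 1169)
√(H(M, V) + s)/A = √((-3*(-7) - 3*14) - 1163)/1169 = √((21 - 42) - 1163)*(1/1169) = √(-21 - 1163)*(1/1169) = √(-1184)*(1/1169) = (4*I*√74)*(1/1169) = 4*I*√74/1169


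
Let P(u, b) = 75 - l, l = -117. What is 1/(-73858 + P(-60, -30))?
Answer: -1/73666 ≈ -1.3575e-5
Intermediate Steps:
P(u, b) = 192 (P(u, b) = 75 - 1*(-117) = 75 + 117 = 192)
1/(-73858 + P(-60, -30)) = 1/(-73858 + 192) = 1/(-73666) = -1/73666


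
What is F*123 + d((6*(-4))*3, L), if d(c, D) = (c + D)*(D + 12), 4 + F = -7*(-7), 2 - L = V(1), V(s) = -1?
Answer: 4500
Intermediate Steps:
L = 3 (L = 2 - 1*(-1) = 2 + 1 = 3)
F = 45 (F = -4 - 7*(-7) = -4 + 49 = 45)
d(c, D) = (12 + D)*(D + c) (d(c, D) = (D + c)*(12 + D) = (12 + D)*(D + c))
F*123 + d((6*(-4))*3, L) = 45*123 + (3² + 12*3 + 12*((6*(-4))*3) + 3*((6*(-4))*3)) = 5535 + (9 + 36 + 12*(-24*3) + 3*(-24*3)) = 5535 + (9 + 36 + 12*(-72) + 3*(-72)) = 5535 + (9 + 36 - 864 - 216) = 5535 - 1035 = 4500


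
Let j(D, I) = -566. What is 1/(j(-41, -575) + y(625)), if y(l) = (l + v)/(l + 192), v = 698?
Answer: -817/461099 ≈ -0.0017719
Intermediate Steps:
y(l) = (698 + l)/(192 + l) (y(l) = (l + 698)/(l + 192) = (698 + l)/(192 + l))
1/(j(-41, -575) + y(625)) = 1/(-566 + (698 + 625)/(192 + 625)) = 1/(-566 + 1323/817) = 1/(-461099/817) = -817/461099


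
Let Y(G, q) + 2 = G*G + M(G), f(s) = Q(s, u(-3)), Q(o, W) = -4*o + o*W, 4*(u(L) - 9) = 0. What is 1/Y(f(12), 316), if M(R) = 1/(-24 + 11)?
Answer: 13/46773 ≈ 0.00027794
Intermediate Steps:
M(R) = -1/13 (M(R) = 1/(-13) = -1/13)
u(L) = 9 (u(L) = 9 + (¼)*0 = 9 + 0 = 9)
Q(o, W) = -4*o + W*o
f(s) = 5*s (f(s) = s*(-4 + 9) = s*5 = 5*s)
Y(G, q) = -27/13 + G² (Y(G, q) = -2 + (G*G - 1/13) = -2 + (G² - 1/13) = -2 + (-1/13 + G²) = -27/13 + G²)
1/Y(f(12), 316) = 1/(-27/13 + (5*12)²) = 1/(-27/13 + 60²) = 1/(-27/13 + 3600) = 1/(46773/13) = 13/46773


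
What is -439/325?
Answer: -439/325 ≈ -1.3508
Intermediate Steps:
-439/325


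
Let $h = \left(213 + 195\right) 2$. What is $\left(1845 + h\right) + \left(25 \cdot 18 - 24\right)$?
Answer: $3087$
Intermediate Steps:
$h = 816$ ($h = 408 \cdot 2 = 816$)
$\left(1845 + h\right) + \left(25 \cdot 18 - 24\right) = \left(1845 + 816\right) + \left(25 \cdot 18 - 24\right) = 2661 + \left(450 - 24\right) = 2661 + 426 = 3087$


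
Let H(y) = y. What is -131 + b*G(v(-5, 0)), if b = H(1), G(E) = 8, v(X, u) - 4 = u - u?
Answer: -123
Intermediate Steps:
v(X, u) = 4 (v(X, u) = 4 + (u - u) = 4 + 0 = 4)
b = 1
-131 + b*G(v(-5, 0)) = -131 + 1*8 = -131 + 8 = -123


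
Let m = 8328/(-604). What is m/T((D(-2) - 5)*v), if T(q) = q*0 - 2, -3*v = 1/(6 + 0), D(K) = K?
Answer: 1041/151 ≈ 6.8940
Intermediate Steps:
m = -2082/151 (m = 8328*(-1/604) = -2082/151 ≈ -13.788)
v = -1/18 (v = -1/(3*(6 + 0)) = -⅓/6 = -⅓*⅙ = -1/18 ≈ -0.055556)
T(q) = -2 (T(q) = 0 - 2 = -2)
m/T((D(-2) - 5)*v) = -2082/151/(-2) = -2082/151*(-½) = 1041/151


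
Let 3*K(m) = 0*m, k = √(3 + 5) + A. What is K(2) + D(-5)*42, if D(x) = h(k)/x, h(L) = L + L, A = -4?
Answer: 336/5 - 168*√2/5 ≈ 19.682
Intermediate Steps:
k = -4 + 2*√2 (k = √(3 + 5) - 4 = √8 - 4 = 2*√2 - 4 = -4 + 2*√2 ≈ -1.1716)
h(L) = 2*L
D(x) = (-8 + 4*√2)/x (D(x) = (2*(-4 + 2*√2))/x = (-8 + 4*√2)/x)
K(m) = 0 (K(m) = (0*m)/3 = (⅓)*0 = 0)
K(2) + D(-5)*42 = 0 + (4*(-2 + √2)/(-5))*42 = 0 + (4*(-⅕)*(-2 + √2))*42 = 0 + (8/5 - 4*√2/5)*42 = 0 + (336/5 - 168*√2/5) = 336/5 - 168*√2/5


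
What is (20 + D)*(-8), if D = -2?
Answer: -144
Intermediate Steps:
(20 + D)*(-8) = (20 - 2)*(-8) = 18*(-8) = -144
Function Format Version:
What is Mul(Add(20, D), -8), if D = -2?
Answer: -144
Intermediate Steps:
Mul(Add(20, D), -8) = Mul(Add(20, -2), -8) = Mul(18, -8) = -144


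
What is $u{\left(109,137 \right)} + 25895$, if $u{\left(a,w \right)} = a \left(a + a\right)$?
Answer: $49657$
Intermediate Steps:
$u{\left(a,w \right)} = 2 a^{2}$ ($u{\left(a,w \right)} = a 2 a = 2 a^{2}$)
$u{\left(109,137 \right)} + 25895 = 2 \cdot 109^{2} + 25895 = 2 \cdot 11881 + 25895 = 23762 + 25895 = 49657$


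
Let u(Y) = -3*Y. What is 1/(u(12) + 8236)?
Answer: 1/8200 ≈ 0.00012195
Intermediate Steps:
1/(u(12) + 8236) = 1/(-3*12 + 8236) = 1/(-36 + 8236) = 1/8200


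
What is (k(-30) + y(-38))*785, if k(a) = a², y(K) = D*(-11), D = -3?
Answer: 732405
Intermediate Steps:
y(K) = 33 (y(K) = -3*(-11) = 33)
(k(-30) + y(-38))*785 = ((-30)² + 33)*785 = (900 + 33)*785 = 933*785 = 732405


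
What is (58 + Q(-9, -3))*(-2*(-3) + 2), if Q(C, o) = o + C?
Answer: 368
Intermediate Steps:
Q(C, o) = C + o
(58 + Q(-9, -3))*(-2*(-3) + 2) = (58 + (-9 - 3))*(-2*(-3) + 2) = (58 - 12)*(6 + 2) = 46*8 = 368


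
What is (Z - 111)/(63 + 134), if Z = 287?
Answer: 176/197 ≈ 0.89340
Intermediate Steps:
(Z - 111)/(63 + 134) = (287 - 111)/(63 + 134) = 176/197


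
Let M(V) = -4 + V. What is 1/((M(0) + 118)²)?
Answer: 1/12996 ≈ 7.6947e-5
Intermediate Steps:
1/((M(0) + 118)²) = 1/(((-4 + 0) + 118)²) = 1/((-4 + 118)²) = 1/(114²) = 1/12996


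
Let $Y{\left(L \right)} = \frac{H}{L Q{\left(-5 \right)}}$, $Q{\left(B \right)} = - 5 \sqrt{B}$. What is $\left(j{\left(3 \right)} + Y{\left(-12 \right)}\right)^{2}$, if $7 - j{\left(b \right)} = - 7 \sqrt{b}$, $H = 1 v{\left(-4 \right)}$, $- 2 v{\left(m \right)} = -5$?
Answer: $\frac{\left(840 + 840 \sqrt{3} - i \sqrt{5}\right)^{2}}{14400} \approx 365.74 - 0.71272 i$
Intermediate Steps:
$v{\left(m \right)} = \frac{5}{2}$ ($v{\left(m \right)} = \left(- \frac{1}{2}\right) \left(-5\right) = \frac{5}{2}$)
$H = \frac{5}{2}$ ($H = 1 \cdot \frac{5}{2} = \frac{5}{2} \approx 2.5$)
$j{\left(b \right)} = 7 + 7 \sqrt{b}$ ($j{\left(b \right)} = 7 - - 7 \sqrt{b} = 7 + 7 \sqrt{b}$)
$Y{\left(L \right)} = \frac{i \sqrt{5}}{10 L}$ ($Y{\left(L \right)} = \frac{5}{2 L \left(- 5 \sqrt{-5}\right)} = \frac{5}{2 L \left(- 5 i \sqrt{5}\right)} = \frac{5}{2 \left(- 5 i L \sqrt{5}\right)} = \frac{5 \frac{i \sqrt{5}}{25 L}}{2} = \frac{i \sqrt{5}}{10 L}$)
$\left(j{\left(3 \right)} + Y{\left(-12 \right)}\right)^{2} = \left(\left(7 + 7 \sqrt{3}\right) + \frac{i \sqrt{5}}{10 \left(-12\right)}\right)^{2} = \left(\left(7 + 7 \sqrt{3}\right) + \frac{1}{10} i \sqrt{5} \left(- \frac{1}{12}\right)\right)^{2} = \left(\left(7 + 7 \sqrt{3}\right) - \frac{i \sqrt{5}}{120}\right)^{2} = \left(7 + 7 \sqrt{3} - \frac{i \sqrt{5}}{120}\right)^{2}$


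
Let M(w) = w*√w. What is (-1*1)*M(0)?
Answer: 0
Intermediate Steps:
M(w) = w^(3/2)
(-1*1)*M(0) = (-1*1)*0^(3/2) = -1*0 = 0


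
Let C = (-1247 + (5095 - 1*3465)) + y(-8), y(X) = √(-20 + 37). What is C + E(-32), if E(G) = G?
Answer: 351 + √17 ≈ 355.12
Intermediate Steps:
y(X) = √17
C = 383 + √17 (C = (-1247 + (5095 - 1*3465)) + √17 = (-1247 + (5095 - 3465)) + √17 = (-1247 + 1630) + √17 = 383 + √17 ≈ 387.12)
C + E(-32) = (383 + √17) - 32 = 351 + √17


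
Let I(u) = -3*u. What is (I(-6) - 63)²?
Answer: 2025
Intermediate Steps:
(I(-6) - 63)² = (-3*(-6) - 63)² = (18 - 63)² = (-45)² = 2025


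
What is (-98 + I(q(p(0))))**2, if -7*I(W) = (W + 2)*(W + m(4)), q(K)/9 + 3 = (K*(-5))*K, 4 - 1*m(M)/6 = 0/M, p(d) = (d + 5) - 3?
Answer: 1459316401/49 ≈ 2.9782e+7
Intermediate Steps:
p(d) = 2 + d (p(d) = (5 + d) - 3 = 2 + d)
m(M) = 24 (m(M) = 24 - 0/M = 24 - 6*0 = 24 + 0 = 24)
q(K) = -27 - 45*K**2 (q(K) = -27 + 9*((K*(-5))*K) = -27 + 9*((-5*K)*K) = -27 + 9*(-5*K**2) = -27 - 45*K**2)
I(W) = -(2 + W)*(24 + W)/7 (I(W) = -(W + 2)*(W + 24)/7 = -(2 + W)*(24 + W)/7)
(-98 + I(q(p(0))))**2 = (-98 + (-48/7 - 26*(-27 - 45*(2 + 0)**2)/7 - (-27 - 45*(2 + 0)**2)**2/7))**2 = (-98 + (-48/7 - 26*(-27 - 45*2**2)/7 - (-27 - 45*2**2)**2/7))**2 = (-98 + (-48/7 - 26*(-27 - 45*4)/7 - (-27 - 45*4)**2/7))**2 = (-98 + (-48/7 - 26*(-27 - 180)/7 - (-27 - 180)**2/7))**2 = (-98 + (-48/7 - 26/7*(-207) - 1/7*(-207)**2))**2 = (-98 + (-48/7 + 5382/7 - 1/7*42849))**2 = (-98 + (-48/7 + 5382/7 - 42849/7))**2 = (-98 - 37515/7)**2 = (-38201/7)**2 = 1459316401/49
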